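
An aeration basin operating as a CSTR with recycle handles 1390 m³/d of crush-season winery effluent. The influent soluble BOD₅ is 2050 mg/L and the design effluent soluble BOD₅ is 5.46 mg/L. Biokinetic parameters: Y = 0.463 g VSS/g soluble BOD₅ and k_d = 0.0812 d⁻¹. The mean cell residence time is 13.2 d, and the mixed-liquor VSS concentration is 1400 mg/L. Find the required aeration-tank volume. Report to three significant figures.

V ≈ 5990 m³

Rearranging the biomass balance for a CMAS with decay, V = Y·Q·ΔS·θ_c / [X·(1+k_d θ_c)] = 0.463 × 1390 × (2050 − 5.46) × 13.2 / [1400 × (1 + 0.0812 × 13.2)] = 1.74×10^7 / 2901 = 5988 m³.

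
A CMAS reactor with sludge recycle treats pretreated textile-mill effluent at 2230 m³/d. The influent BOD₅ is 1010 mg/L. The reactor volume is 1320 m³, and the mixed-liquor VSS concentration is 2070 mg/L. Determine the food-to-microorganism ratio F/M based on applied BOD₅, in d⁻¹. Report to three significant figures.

F/M ≈ 0.824 d⁻¹

Food-to-microorganism ratio F/M = Q S₀ / (V X) = 2230 × 1010 / (1320 × 2070) = 0.8243 d⁻¹.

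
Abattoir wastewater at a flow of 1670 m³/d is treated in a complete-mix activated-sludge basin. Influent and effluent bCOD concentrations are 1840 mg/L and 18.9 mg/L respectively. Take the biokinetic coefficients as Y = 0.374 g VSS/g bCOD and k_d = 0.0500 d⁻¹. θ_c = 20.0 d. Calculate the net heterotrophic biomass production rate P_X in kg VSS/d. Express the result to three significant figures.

P_X ≈ 569 kg VSS/d

Observed yield with endogenous decay: Y_obs = Y / (1 + k_d·θ_c) = 0.374 / (1 + 0.0500 × 20.0) = 0.374 / 2.000 = 0.1870 g VSS/g bCOD.
Q·(S₀ − S) = 1670 × (1840 − 18.9) × 10⁻³ = 3041 kg/d removed.
P_X = Y_obs · Q(S₀ − S) = 0.1870 × 3041 = 568.7 kg VSS/d.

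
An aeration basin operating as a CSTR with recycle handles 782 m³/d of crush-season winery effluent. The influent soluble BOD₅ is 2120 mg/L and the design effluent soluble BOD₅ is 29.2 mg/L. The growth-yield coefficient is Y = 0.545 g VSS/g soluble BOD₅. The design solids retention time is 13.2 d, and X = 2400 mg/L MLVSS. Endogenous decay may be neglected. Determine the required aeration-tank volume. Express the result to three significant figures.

Biomass mass balance (decay neglected): V·X = Y·Q·(S₀ − S)·θ_c, so V = 0.545 × 782 × (2120 − 29.2) × 13.2 / 2400 = 4901 m³.

V ≈ 4900 m³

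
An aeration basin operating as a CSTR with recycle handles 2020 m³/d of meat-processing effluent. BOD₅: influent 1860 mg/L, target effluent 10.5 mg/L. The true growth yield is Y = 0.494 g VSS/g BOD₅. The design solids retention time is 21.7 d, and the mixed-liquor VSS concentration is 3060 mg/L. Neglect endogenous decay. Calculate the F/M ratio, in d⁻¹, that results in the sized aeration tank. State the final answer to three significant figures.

V·X = Y·Q·ΔS·θ_c gives V = 0.494 × 2020 × (1860 − 10.5) × 21.7 / 3060 = 13088 m³.
Food-to-microorganism ratio F/M = Q S₀ / (V X) = 2020 × 1860 / (13088 × 3060) = 0.09381 d⁻¹.

F/M ≈ 0.0938 d⁻¹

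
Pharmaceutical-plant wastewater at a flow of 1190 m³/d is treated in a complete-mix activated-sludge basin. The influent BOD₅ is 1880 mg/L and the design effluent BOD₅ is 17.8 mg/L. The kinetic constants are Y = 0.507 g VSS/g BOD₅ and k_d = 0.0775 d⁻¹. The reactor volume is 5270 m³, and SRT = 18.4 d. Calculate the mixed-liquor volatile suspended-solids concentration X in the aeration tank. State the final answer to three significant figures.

X ≈ 1620 mg/L

X = Y·Q·ΔS·θ_c / [V·(1 + k_d θ_c)] = 0.507 × 1190 × (1880 − 17.8) × 18.4 / [5270 × (1 + 0.0775 × 18.4)] = 1617 mg/L.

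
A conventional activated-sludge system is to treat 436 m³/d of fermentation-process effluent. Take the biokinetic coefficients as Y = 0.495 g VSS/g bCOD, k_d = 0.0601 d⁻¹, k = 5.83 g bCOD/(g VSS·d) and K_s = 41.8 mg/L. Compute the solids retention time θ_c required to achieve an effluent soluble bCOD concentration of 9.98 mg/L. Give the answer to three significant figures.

At the target effluent, Y k S/(K_s+S) = 0.495×5.83×9.98/51.78 = 0.5562 d⁻¹.
Then 1/θ_c = μ − k_d = 0.5562 − 0.0601 = 0.4961 d⁻¹, giving θ_c = 2.016 d.

θ_c ≈ 2.02 d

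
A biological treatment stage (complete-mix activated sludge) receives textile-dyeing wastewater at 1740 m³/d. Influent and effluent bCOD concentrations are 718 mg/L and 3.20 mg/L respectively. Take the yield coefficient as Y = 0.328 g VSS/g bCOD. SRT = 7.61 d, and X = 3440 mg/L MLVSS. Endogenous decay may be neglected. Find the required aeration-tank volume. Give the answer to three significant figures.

With k_d = 0 the design equation reduces to V = Y Q (S₀−S) θ_c / X = 0.328 × 1740 × (718 − 3.20) × 7.61 / 3440 = 902.5 m³.

V ≈ 902 m³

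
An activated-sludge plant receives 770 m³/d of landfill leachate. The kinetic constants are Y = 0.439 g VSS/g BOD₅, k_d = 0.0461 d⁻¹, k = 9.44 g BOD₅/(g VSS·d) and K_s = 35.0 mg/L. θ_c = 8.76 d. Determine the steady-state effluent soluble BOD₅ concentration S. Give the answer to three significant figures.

For a completely mixed reactor with recycle the Lawrence–McCarty relation gives S = K_s·(1 + k_d·θ_c) / [θ_c·(Y·k − k_d) − 1] = 35.0 × (1 + 0.0461 × 8.76) / [8.76 × (0.439 × 9.44 − 0.0461) − 1] = 49.13 / 34.90 = 1.408 mg/L.

S ≈ 1.41 mg/L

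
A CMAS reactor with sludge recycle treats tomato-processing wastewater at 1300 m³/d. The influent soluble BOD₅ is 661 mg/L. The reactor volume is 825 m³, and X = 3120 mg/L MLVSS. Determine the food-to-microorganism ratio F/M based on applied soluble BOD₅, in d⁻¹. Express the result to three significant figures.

Food-to-microorganism ratio F/M = Q S₀ / (V X) = 1300 × 661 / (825.0 × 3120) = 0.3338 d⁻¹.

F/M ≈ 0.334 d⁻¹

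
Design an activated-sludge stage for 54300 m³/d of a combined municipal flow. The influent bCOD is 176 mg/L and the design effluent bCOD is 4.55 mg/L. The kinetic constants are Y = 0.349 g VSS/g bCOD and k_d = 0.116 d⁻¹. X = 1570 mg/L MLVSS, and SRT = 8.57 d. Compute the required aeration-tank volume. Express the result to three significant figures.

Rearranging the biomass balance for a CMAS with decay, V = Y·Q·ΔS·θ_c / [X·(1+k_d θ_c)] = 0.349 × 54300 × (176 − 4.55) × 8.57 / [1570 × (1 + 0.116 × 8.57)] = 2.78×10^7 / 3131 = 8894 m³.

V ≈ 8890 m³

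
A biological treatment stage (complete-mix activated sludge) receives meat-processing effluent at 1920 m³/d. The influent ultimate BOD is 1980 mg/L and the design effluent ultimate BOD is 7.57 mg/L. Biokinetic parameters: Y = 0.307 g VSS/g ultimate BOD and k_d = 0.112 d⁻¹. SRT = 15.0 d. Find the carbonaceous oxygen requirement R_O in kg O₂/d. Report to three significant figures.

R_O ≈ 3170 kg O₂/d

Correct the yield for decay: Y_obs = Y/(1 + k_d θ_c) = 0.307 / (1 + 0.112 × 15.0) = 0.307 / 2.680 = 0.1146.
Mass of ultimate BOD removed per day: Q(S₀ − S) = 1920 × 1972 g/m³ = 3787 kg/d.
Biomass synthesised: P_X = Y_obs × 3787 = 433.8 kg VSS/d.
Carbonaceous O₂ demand = substrate oxidised − cell-mass equivalent = 3787 − 1.42 × 433.8 = 3171 kg O₂/d.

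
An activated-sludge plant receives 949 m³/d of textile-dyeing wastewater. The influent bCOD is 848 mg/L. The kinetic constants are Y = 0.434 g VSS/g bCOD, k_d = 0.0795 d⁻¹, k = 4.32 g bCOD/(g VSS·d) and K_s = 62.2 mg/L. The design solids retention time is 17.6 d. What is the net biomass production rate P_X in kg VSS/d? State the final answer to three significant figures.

For a completely mixed reactor with recycle the Lawrence–McCarty relation gives S = K_s·(1 + k_d·θ_c) / [θ_c·(Y·k − k_d) − 1] = 62.2 × (1 + 0.0795 × 17.6) / [17.6 × (0.434 × 4.32 − 0.0795) − 1] = 149.2 / 30.60 = 4.877 mg/L.
The observed yield is Y_obs = Y/(1 + k_d·θ_c) = 0.434 / (1 + 0.0795 × 17.6) = 0.434 / 2.399 = 0.1809 g VSS per g bCOD removed.
Q·(S₀ − S) = 949 × (848 − 4.88) × 10⁻³ = 800.1 kg/d removed.
Biomass produced: P_X = Y_obs·Q·ΔS = 0.1809 × 800.1 ≈ 144.7 kg VSS/d.

P_X ≈ 145 kg VSS/d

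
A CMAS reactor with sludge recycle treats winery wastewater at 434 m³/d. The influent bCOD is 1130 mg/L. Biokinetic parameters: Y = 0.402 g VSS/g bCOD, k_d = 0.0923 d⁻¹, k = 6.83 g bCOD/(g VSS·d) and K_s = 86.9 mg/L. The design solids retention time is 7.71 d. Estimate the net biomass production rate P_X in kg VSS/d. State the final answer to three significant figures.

P_X ≈ 114 kg VSS/d

Effluent substrate depends only on kinetics and SRT: S = K_s(1 + k_d θ_c) / [θ_c(Yk − k_d) − 1] = 86.9 × (1 + 0.0923 × 7.71) / [7.71 × (0.402 × 6.83 − 0.0923) − 1] = 148.7 / 19.46 = 7.644 mg/L.
Y_obs = Y / (1 + k_d θ_c) = 0.402 / (1 + 0.0923 × 7.71) = 0.402 / 1.712 = 0.2349.
Q·(S₀ − S) = 434 × (1130 − 7.64) × 10⁻³ = 487.1 kg/d removed.
So the net sludge growth is P_X = 0.2349 × 487.1 = 114.4 kg VSS/d.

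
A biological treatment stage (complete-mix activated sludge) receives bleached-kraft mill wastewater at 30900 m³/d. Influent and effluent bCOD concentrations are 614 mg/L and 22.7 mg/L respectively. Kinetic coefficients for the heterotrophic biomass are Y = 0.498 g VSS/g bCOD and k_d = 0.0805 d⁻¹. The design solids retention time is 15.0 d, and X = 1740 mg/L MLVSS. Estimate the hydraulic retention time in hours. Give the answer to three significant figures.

τ ≈ 27.6 h

Rearranging the biomass balance for a CMAS with decay, V = Y·Q·ΔS·θ_c / [X·(1+k_d θ_c)] = 0.498 × 30900 × (614 − 22.7) × 15.0 / [1740 × (1 + 0.0805 × 15.0)] = 1.36×10^8 / 3841 = 35533 m³.
Hydraulic retention time τ = V/Q = 35533 / 30900 = 1.150 d = 27.60 h.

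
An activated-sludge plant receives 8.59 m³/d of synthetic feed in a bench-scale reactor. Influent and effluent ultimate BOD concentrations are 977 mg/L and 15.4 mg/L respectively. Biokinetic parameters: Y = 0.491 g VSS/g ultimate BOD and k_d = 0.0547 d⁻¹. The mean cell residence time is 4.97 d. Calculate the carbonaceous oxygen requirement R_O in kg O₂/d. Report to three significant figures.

The observed yield is Y_obs = Y/(1 + k_d·θ_c) = 0.491 / (1 + 0.0547 × 4.97) = 0.491 / 1.272 = 0.3860 g VSS per g ultimate BOD removed.
Mass of ultimate BOD removed per day: Q(S₀ − S) = 8.59 × 961.6 g/m³ = 8.260 kg/d.
Biomass synthesised: P_X = Y_obs × 8.260 = 3.189 kg VSS/d.
R_O = Q·(S₀ − S) − 1.42·P_X = 8.260 − 1.42 × 3.189 = 3.732 kg O₂/d.

R_O ≈ 3.73 kg O₂/d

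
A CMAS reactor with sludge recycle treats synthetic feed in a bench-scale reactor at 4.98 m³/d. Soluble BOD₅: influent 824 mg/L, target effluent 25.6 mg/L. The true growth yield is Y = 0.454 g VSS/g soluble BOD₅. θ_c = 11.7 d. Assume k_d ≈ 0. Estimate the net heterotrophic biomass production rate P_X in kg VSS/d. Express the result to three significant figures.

Since k_d ≈ 0, Y_obs = Y = 0.454 g VSS/g soluble BOD₅.
ΔS = 824 − 25.6 = 798.4 mg/L, so the substrate removal rate is 4.98 × 798.4/1000 = 3.976 kg soluble BOD₅/d.
So the net sludge growth is P_X = 0.4540 × 3.976 = 1.805 kg VSS/d.

P_X ≈ 1.81 kg VSS/d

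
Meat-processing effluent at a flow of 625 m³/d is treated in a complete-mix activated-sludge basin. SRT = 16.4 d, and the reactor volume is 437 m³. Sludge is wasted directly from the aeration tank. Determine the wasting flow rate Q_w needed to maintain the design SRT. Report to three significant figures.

Wasting from the aeration tank: Q_w = V / θ_c = 437.0 / 16.4 = 26.65 m³/d.

Q_w ≈ 26.6 m³/d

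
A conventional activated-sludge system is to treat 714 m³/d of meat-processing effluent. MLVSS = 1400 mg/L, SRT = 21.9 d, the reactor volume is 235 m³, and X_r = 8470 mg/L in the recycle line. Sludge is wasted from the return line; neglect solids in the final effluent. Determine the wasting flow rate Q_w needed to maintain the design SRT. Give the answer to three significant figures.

θ_c = V·X/(Q_w·X_r) when wasting from the recycle, so Q_w = V·X/(θ_c·X_r) = 235.0 × 1400 / (21.9 × 8470) = 1.774 m³/d.

Q_w ≈ 1.77 m³/d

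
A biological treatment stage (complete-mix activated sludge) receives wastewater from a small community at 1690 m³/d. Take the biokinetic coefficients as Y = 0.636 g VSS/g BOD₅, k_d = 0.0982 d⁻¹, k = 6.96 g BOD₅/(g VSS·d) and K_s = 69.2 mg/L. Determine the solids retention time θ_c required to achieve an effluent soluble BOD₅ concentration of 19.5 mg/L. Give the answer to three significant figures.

Specific growth rate at S = 19.5 mg/L: μ = YkS/(K_s+S) = 0.636·6.96·19.5/(69.2+19.5) = 0.9731 d⁻¹.
Then 1/θ_c = μ − k_d = 0.9731 − 0.0982 = 0.8749 d⁻¹, giving θ_c = 1.143 d.

θ_c ≈ 1.14 d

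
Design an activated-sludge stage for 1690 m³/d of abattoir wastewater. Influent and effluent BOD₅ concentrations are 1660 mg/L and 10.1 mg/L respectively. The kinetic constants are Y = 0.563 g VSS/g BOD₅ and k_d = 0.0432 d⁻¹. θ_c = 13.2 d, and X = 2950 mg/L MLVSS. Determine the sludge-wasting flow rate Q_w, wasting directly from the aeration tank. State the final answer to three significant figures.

From the SRT design equation V = Y Q (S₀−S) θ_c / [X (1 + k_d θ_c)] = 0.563 × 1690 × (1660 − 10.1) × 13.2 / [2950 × (1 + 0.0432 × 13.2)] = 2.07×10^7 / 4632 = 4473 m³.
For wasting at MLVSS concentration, Q_w = V/θ_c = 4473/13.2 = 338.9 m³/d.

Q_w ≈ 339 m³/d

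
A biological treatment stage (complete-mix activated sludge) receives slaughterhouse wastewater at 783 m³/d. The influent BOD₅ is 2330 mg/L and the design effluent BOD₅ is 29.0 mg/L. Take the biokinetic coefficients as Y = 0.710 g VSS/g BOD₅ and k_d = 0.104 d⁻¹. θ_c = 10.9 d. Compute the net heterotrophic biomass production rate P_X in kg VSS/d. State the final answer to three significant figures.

P_X ≈ 600 kg VSS/d

Observed yield with endogenous decay: Y_obs = Y / (1 + k_d·θ_c) = 0.710 / (1 + 0.104 × 10.9) = 0.710 / 2.134 = 0.3328 g VSS/g BOD₅.
Mass of BOD₅ removed per day: Q(S₀ − S) = 783 × 2301 g/m³ = 1802 kg/d.
Biomass produced: P_X = Y_obs·Q·ΔS = 0.3328 × 1802 ≈ 599.5 kg VSS/d.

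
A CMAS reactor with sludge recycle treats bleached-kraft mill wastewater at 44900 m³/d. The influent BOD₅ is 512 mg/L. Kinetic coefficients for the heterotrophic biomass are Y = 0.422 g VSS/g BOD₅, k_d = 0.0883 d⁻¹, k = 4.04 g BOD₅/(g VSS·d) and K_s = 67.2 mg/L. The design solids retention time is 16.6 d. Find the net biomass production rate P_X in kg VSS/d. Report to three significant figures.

Effluent substrate depends only on kinetics and SRT: S = K_s(1 + k_d θ_c) / [θ_c(Yk − k_d) − 1] = 67.2 × (1 + 0.0883 × 16.6) / [16.6 × (0.422 × 4.04 − 0.0883) − 1] = 165.7 / 25.84 = 6.414 mg/L.
Y_obs = Y / (1 + k_d θ_c) = 0.422 / (1 + 0.0883 × 16.6) = 0.422 / 2.466 = 0.1711.
ΔS = 512 − 6.41 = 505.6 mg/L, so the substrate removal rate is 44900 × 505.6/1000 = 22701 kg BOD₅/d.
Biomass produced: P_X = Y_obs·Q·ΔS = 0.1711 × 22701 ≈ 3885 kg VSS/d.

P_X ≈ 3890 kg VSS/d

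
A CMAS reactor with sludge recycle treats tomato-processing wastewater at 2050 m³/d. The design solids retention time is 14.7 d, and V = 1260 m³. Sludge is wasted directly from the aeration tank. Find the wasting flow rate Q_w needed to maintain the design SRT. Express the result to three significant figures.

Wasting from the aeration tank: Q_w = V / θ_c = 1260 / 14.7 = 85.71 m³/d.

Q_w ≈ 85.7 m³/d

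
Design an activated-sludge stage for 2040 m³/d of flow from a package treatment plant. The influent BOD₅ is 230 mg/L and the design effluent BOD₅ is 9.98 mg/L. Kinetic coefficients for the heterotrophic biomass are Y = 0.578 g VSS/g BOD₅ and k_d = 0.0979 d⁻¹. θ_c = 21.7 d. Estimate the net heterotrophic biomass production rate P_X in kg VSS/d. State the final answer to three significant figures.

The observed yield is Y_obs = Y/(1 + k_d·θ_c) = 0.578 / (1 + 0.0979 × 21.7) = 0.578 / 3.124 = 0.1850 g VSS per g BOD₅ removed.
Q·(S₀ − S) = 2040 × (230 − 9.98) × 10⁻³ = 448.8 kg/d removed.
Net biomass production P_X = Y_obs × Q·(S₀ − S) = 0.1850 × 448.8 = 83.03 kg VSS/d.

P_X ≈ 83.0 kg VSS/d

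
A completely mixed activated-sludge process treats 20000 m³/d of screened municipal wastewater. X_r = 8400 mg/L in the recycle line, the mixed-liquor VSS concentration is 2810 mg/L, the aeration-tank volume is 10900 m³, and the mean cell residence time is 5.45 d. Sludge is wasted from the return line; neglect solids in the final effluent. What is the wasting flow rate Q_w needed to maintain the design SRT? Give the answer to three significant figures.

Q_w ≈ 669 m³/d

Wasting from the return line (neglecting effluent solids): Q_w = V·X / (θ_c·X_r) = 10900 × 2810 / (5.45 × 8400) = 669.0 m³/d.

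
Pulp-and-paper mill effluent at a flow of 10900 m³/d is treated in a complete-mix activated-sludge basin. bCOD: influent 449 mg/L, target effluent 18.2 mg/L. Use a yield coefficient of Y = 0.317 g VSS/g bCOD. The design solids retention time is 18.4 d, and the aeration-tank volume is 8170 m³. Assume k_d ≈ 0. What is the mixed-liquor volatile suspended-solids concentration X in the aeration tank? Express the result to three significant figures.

X ≈ 3350 mg/L

X = Y·Q·ΔS·θ_c / V = 0.317 × 10900 × (449 − 18.2) × 18.4 / 8170 = 3352 mg/L.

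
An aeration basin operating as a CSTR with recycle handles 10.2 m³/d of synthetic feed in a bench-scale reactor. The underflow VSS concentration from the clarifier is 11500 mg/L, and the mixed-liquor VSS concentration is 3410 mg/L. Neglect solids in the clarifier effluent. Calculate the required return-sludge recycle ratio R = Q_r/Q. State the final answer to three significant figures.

R ≈ 0.422

R = Q_r/Q = X/(X_r − X) = 3410 / (11500 − 3410) = 0.4215.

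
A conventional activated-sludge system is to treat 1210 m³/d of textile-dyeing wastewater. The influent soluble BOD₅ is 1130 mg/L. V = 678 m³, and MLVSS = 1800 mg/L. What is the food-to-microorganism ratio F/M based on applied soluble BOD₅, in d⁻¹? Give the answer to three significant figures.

F/M = applied load / biomass = Q·S₀/(V·X) = 1210 × 1130 / (678.0 × 1800) = 1.120 d⁻¹.

F/M ≈ 1.12 d⁻¹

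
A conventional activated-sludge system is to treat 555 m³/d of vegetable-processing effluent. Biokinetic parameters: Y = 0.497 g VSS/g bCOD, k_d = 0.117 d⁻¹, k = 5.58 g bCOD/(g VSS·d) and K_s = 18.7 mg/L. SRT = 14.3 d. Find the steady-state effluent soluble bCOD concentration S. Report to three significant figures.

S ≈ 1.35 mg/L

From the Monod/SRT balance for a CMAS, S = K_s·(1+k_d θ_c)/[θ_c·(Y k − k_d) − 1] = 18.7 × (1 + 0.117 × 14.3) / [14.3 × (0.497 × 5.58 − 0.117) − 1] = 49.99 / 36.98 = 1.352 mg/L.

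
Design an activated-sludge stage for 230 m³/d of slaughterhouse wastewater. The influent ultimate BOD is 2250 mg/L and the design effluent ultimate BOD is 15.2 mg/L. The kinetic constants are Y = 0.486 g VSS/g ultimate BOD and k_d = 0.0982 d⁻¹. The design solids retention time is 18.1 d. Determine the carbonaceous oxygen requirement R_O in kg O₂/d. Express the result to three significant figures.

R_O ≈ 386 kg O₂/d

The observed yield is Y_obs = Y/(1 + k_d·θ_c) = 0.486 / (1 + 0.0982 × 18.1) = 0.486 / 2.777 = 0.1750 g VSS per g ultimate BOD removed.
Mass of ultimate BOD removed per day: Q(S₀ − S) = 230 × 2235 g/m³ = 514.0 kg/d.
P_X = Y_obs·Q·(S₀ − S) = 0.1750 × 514.0 = 89.94 kg VSS/d.
R_O = Q·ΔS − 1.42 P_X = 514.0 − 127.7 = 386.3 kg O₂/d.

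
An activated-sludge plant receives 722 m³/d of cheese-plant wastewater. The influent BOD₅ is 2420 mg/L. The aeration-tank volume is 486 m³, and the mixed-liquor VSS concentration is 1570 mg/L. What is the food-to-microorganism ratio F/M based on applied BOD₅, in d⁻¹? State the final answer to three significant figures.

Food-to-microorganism ratio F/M = Q S₀ / (V X) = 722 × 2420 / (486.0 × 1570) = 2.290 d⁻¹.

F/M ≈ 2.29 d⁻¹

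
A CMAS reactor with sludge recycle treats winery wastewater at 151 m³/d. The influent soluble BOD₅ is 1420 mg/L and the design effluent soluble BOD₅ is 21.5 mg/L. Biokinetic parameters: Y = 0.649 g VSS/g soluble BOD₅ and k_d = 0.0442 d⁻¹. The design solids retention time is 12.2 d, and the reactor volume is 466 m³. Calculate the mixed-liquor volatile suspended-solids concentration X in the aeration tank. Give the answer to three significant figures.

From V·X·(1 + k_d·θ_c) = Y·Q·(S₀ − S)·θ_c: X = 0.649 × 151 × (1420 − 21.5) × 12.2 / [466 × (1 + 0.0442 × 12.2)] = 2331 mg/L.

X ≈ 2330 mg/L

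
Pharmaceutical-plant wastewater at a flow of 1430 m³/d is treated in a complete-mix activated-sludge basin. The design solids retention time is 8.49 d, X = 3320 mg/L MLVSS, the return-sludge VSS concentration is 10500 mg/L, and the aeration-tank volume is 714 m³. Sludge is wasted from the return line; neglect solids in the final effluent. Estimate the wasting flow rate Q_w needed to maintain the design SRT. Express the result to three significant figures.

Q_w ≈ 26.6 m³/d

Q_w = (V·X)/(θ_c X_r) = 714.0 × 3320 / (8.49 × 10500) = 26.59 m³/d.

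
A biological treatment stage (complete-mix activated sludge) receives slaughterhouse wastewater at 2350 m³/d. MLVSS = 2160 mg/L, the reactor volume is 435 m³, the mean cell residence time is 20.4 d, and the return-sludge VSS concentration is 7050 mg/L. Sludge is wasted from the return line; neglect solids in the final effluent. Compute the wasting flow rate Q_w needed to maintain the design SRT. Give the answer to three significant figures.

Q_w ≈ 6.53 m³/d

θ_c = V·X/(Q_w·X_r) when wasting from the recycle, so Q_w = V·X/(θ_c·X_r) = 435.0 × 2160 / (20.4 × 7050) = 6.533 m³/d.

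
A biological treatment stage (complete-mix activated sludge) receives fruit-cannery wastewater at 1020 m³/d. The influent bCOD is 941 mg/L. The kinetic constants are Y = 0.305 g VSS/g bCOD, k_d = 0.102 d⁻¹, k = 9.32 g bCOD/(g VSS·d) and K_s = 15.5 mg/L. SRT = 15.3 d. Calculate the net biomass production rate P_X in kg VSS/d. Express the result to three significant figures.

Effluent substrate depends only on kinetics and SRT: S = K_s(1 + k_d θ_c) / [θ_c(Yk − k_d) − 1] = 15.5 × (1 + 0.102 × 15.3) / [15.3 × (0.305 × 9.32 − 0.102) − 1] = 39.69 / 40.93 = 0.9697 mg/L.
Y_obs = Y / (1 + k_d θ_c) = 0.305 / (1 + 0.102 × 15.3) = 0.305 / 2.561 = 0.1191.
Mass of bCOD removed per day: Q(S₀ − S) = 1020 × 940.0 g/m³ = 958.8 kg/d.
Biomass produced: P_X = Y_obs·Q·ΔS = 0.1191 × 958.8 ≈ 114.2 kg VSS/d.

P_X ≈ 114 kg VSS/d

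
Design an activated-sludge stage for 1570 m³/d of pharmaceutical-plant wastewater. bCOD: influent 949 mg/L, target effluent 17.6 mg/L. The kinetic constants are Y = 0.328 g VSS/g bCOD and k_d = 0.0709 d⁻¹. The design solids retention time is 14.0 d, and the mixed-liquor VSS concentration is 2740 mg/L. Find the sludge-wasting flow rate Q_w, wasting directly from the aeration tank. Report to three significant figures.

From the SRT design equation V = Y Q (S₀−S) θ_c / [X (1 + k_d θ_c)] = 0.328 × 1570 × (949 − 17.6) × 14.0 / [2740 × (1 + 0.0709 × 14.0)] = 6.71×10^6 / 5460 = 1230 m³.
For wasting at MLVSS concentration, Q_w = V/θ_c = 1230/14.0 = 87.85 m³/d.

Q_w ≈ 87.8 m³/d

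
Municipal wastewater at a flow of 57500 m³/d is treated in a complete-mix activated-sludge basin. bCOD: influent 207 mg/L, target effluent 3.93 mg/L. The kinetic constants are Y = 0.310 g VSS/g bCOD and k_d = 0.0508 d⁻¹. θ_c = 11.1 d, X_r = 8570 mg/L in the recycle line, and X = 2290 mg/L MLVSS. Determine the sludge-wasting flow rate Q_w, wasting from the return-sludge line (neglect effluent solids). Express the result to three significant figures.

Q_w ≈ 270 m³/d

Steady-state biomass mass balance: V·X·(1 + k_d·θ_c) = Y·Q·(S₀ − S)·θ_c, so V = 0.310 × 57500 × (207 − 3.93) × 11.1 / [2290 × (1 + 0.0508 × 11.1)] = 4.02×10^7 / 3581 = 11219 m³.
Wasting from the return line (neglecting effluent solids): Q_w = V·X / (θ_c·X_r) = 11219 × 2290 / (11.1 × 8570) = 270.1 m³/d.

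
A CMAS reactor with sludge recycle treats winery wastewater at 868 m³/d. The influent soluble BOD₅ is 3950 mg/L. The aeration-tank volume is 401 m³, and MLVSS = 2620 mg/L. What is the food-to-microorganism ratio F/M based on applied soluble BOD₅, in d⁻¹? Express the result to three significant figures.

F/M ≈ 3.26 d⁻¹

F/M = applied load / biomass = Q·S₀/(V·X) = 868 × 3950 / (401.0 × 2620) = 3.263 d⁻¹.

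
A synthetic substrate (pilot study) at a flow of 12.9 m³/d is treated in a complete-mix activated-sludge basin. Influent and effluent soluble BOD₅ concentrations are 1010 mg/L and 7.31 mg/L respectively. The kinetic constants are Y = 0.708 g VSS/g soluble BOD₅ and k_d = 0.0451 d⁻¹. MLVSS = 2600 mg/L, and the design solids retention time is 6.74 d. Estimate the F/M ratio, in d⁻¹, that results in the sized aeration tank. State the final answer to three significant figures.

From the SRT design equation V = Y Q (S₀−S) θ_c / [X (1 + k_d θ_c)] = 0.708 × 12.9 × (1010 − 7.31) × 6.74 / [2600 × (1 + 0.0451 × 6.74)] = 6.17×10^4 / 3390 = 18.21 m³.
F/M = applied load / biomass = Q·S₀/(V·X) = 12.9 × 1010 / (18.21 × 2600) = 0.2753 d⁻¹.

F/M ≈ 0.275 d⁻¹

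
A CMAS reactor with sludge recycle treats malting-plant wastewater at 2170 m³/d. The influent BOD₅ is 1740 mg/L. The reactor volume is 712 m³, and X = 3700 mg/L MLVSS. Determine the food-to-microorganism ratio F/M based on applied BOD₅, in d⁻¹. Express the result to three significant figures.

F/M = applied load / biomass = Q·S₀/(V·X) = 2170 × 1740 / (712.0 × 3700) = 1.433 d⁻¹.

F/M ≈ 1.43 d⁻¹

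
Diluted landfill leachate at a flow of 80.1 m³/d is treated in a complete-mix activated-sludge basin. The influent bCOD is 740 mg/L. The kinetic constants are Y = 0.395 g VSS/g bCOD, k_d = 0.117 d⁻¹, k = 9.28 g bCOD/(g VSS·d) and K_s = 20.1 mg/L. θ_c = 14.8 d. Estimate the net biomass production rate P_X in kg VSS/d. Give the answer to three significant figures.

P_X ≈ 8.56 kg VSS/d

For a completely mixed reactor with recycle the Lawrence–McCarty relation gives S = K_s·(1 + k_d·θ_c) / [θ_c·(Y·k − k_d) − 1] = 20.1 × (1 + 0.117 × 14.8) / [14.8 × (0.395 × 9.28 − 0.117) − 1] = 54.91 / 51.52 = 1.066 mg/L.
Correct the yield for decay: Y_obs = Y/(1 + k_d θ_c) = 0.395 / (1 + 0.117 × 14.8) = 0.395 / 2.732 = 0.1446.
ΔS = 740 − 1.07 = 738.9 mg/L, so the substrate removal rate is 80.1 × 738.9/1000 = 59.19 kg bCOD/d.
P_X = Y_obs · Q(S₀ − S) = 0.1446 × 59.19 = 8.559 kg VSS/d.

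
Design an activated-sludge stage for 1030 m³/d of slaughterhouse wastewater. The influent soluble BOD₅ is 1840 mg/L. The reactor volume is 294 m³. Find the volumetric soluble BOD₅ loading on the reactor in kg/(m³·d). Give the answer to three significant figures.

L_v ≈ 6.45 kg soluble BOD₅/(m³·d)

Applied soluble BOD₅ load per unit volume = Q·S₀/V = (1030 × 1840/1000)/294.0 = 6.446 kg soluble BOD₅·m⁻³·d⁻¹.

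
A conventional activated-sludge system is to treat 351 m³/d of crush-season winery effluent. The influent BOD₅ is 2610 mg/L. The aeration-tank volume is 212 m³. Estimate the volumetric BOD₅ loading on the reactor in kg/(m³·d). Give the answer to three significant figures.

L_v = Q S₀ / V = 351 × 2610 × 10⁻³ / 212.0 = 4.321 kg/(m³·d).

L_v ≈ 4.32 kg BOD₅/(m³·d)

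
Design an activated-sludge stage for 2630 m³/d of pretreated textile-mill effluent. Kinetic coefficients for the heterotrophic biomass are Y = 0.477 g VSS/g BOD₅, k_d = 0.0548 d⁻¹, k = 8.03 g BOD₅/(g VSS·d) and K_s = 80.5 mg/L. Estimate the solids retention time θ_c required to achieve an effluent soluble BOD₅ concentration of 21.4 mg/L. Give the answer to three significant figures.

θ_c ≈ 1.33 d

From 1/θ_c = Y·k·S/(K_s + S) − k_d: Y·k·S/(K_s+S) = 0.477 × 8.03 × 21.4 / (80.5 + 21.4) = 0.8044 d⁻¹.
Then 1/θ_c = μ − k_d = 0.8044 − 0.0548 = 0.7496 d⁻¹, giving θ_c = 1.334 d.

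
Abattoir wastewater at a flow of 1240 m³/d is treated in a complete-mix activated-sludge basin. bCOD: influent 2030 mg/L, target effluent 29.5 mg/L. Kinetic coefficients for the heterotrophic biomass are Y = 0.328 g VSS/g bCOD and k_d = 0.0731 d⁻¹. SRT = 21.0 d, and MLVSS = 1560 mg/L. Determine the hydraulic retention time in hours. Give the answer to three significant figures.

From the SRT design equation V = Y Q (S₀−S) θ_c / [X (1 + k_d θ_c)] = 0.328 × 1240 × (2030 − 29.5) × 21.0 / [1560 × (1 + 0.0731 × 21.0)] = 1.71×10^7 / 3955 = 4320 m³.
Hydraulic retention time τ = V/Q = 4320 / 1240 = 3.484 d = 83.62 h.

τ ≈ 83.6 h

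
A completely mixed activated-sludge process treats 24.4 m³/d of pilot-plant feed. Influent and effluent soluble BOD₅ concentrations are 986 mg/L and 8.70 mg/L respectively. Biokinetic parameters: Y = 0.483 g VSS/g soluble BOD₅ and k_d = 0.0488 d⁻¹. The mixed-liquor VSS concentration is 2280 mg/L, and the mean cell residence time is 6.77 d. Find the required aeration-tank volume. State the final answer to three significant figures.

Rearranging the biomass balance for a CMAS with decay, V = Y·Q·ΔS·θ_c / [X·(1+k_d θ_c)] = 0.483 × 24.4 × (986 − 8.70) × 6.77 / [2280 × (1 + 0.0488 × 6.77)] = 7.8×10^4 / 3033 = 25.71 m³.

V ≈ 25.7 m³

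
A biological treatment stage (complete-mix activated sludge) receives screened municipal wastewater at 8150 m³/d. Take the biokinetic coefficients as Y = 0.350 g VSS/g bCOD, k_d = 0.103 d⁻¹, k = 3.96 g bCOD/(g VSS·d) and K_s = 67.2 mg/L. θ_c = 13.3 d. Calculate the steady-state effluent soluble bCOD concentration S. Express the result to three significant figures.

For a completely mixed reactor with recycle the Lawrence–McCarty relation gives S = K_s·(1 + k_d·θ_c) / [θ_c·(Y·k − k_d) − 1] = 67.2 × (1 + 0.103 × 13.3) / [13.3 × (0.350 × 3.96 − 0.103) − 1] = 159.3 / 16.06 = 9.914 mg/L.

S ≈ 9.91 mg/L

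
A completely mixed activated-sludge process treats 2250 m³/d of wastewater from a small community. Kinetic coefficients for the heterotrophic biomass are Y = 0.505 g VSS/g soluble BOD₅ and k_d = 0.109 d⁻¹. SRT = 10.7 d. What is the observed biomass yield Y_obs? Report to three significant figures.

Correct the yield for decay: Y_obs = Y/(1 + k_d θ_c) = 0.505 / (1 + 0.109 × 10.7) = 0.505 / 2.166 = 0.2331.

Y_obs ≈ 0.233 g VSS/g soluble BOD₅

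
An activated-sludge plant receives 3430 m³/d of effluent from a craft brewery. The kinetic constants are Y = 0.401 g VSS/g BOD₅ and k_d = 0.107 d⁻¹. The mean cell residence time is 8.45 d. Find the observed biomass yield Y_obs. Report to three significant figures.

Observed yield with endogenous decay: Y_obs = Y / (1 + k_d·θ_c) = 0.401 / (1 + 0.107 × 8.45) = 0.401 / 1.904 = 0.2106 g VSS/g BOD₅.

Y_obs ≈ 0.211 g VSS/g BOD₅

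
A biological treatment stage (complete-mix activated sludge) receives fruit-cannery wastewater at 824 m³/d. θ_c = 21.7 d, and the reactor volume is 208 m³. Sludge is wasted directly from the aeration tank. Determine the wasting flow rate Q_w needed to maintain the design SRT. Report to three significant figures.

For wasting at MLVSS concentration, Q_w = V/θ_c = 208.0/21.7 = 9.585 m³/d.

Q_w ≈ 9.59 m³/d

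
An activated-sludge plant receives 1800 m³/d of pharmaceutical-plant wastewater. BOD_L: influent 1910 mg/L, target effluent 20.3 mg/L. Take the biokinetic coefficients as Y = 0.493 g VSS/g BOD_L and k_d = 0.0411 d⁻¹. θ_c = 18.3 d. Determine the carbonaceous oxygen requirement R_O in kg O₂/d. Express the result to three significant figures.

Correct the yield for decay: Y_obs = Y/(1 + k_d θ_c) = 0.493 / (1 + 0.0411 × 18.3) = 0.493 / 1.752 = 0.2814.
Q·(S₀ − S) = 1800 × (1910 − 20.3) × 10⁻³ = 3401 kg/d removed.
P_X = Y_obs·Q·(S₀ − S) = 0.2814 × 3401 = 957.1 kg VSS/d.
R_O = Q·ΔS − 1.42 P_X = 3401 − 1359 = 2042 kg O₂/d.

R_O ≈ 2040 kg O₂/d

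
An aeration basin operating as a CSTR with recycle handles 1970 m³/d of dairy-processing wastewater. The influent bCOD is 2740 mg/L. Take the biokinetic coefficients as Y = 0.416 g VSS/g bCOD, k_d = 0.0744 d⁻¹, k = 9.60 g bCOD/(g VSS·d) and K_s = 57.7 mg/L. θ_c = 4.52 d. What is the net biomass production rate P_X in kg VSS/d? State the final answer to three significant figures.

For a completely mixed reactor with recycle the Lawrence–McCarty relation gives S = K_s·(1 + k_d·θ_c) / [θ_c·(Y·k − k_d) − 1] = 57.7 × (1 + 0.0744 × 4.52) / [4.52 × (0.416 × 9.60 − 0.0744) − 1] = 77.10 / 16.71 = 4.613 mg/L.
Y_obs = Y / (1 + k_d θ_c) = 0.416 / (1 + 0.0744 × 4.52) = 0.416 / 1.336 = 0.3113.
Q·(S₀ − S) = 1970 × (2740 − 4.61) × 10⁻³ = 5389 kg/d removed.
P_X = Y_obs · Q(S₀ − S) = 0.3113 × 5389 = 1678 kg VSS/d.

P_X ≈ 1680 kg VSS/d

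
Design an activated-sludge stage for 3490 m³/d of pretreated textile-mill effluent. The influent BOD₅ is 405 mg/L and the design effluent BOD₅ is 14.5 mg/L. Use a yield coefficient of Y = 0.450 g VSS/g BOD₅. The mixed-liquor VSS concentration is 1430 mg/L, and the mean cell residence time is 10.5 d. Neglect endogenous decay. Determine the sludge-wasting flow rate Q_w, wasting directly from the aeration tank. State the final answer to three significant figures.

Q_w ≈ 429 m³/d

V·X = Y·Q·ΔS·θ_c gives V = 0.450 × 3490 × (405 − 14.5) × 10.5 / 1430 = 4503 m³.
Wasting from the aeration tank: Q_w = V / θ_c = 4503 / 10.5 = 428.9 m³/d.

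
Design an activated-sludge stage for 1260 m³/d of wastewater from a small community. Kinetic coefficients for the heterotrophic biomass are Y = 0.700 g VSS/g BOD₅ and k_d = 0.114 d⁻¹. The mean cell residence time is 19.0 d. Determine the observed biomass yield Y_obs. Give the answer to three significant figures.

Y_obs ≈ 0.221 g VSS/g BOD₅

Correct the yield for decay: Y_obs = Y/(1 + k_d θ_c) = 0.700 / (1 + 0.114 × 19.0) = 0.700 / 3.166 = 0.2211.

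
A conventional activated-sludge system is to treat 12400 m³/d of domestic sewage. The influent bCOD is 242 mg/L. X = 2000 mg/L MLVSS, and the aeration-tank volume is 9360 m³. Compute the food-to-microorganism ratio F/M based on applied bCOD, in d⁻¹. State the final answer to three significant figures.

F/M ≈ 0.160 d⁻¹

F/M = Q·S₀ / (V·X) = 12400 × 242 / (9360 × 2000) = 0.1603 g bCOD·(g VSS·d)⁻¹.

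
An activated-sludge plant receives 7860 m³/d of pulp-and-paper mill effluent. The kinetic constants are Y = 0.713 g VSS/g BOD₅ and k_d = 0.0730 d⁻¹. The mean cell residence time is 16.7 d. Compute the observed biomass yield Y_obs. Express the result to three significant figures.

Y_obs ≈ 0.321 g VSS/g BOD₅

Observed yield with endogenous decay: Y_obs = Y / (1 + k_d·θ_c) = 0.713 / (1 + 0.0730 × 16.7) = 0.713 / 2.219 = 0.3213 g VSS/g BOD₅.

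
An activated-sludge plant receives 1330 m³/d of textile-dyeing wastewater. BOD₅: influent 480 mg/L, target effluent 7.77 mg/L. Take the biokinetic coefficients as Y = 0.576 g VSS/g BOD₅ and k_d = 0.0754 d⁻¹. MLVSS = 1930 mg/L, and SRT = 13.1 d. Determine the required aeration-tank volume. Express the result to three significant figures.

V ≈ 1240 m³

Steady-state biomass mass balance: V·X·(1 + k_d·θ_c) = Y·Q·(S₀ − S)·θ_c, so V = 0.576 × 1330 × (480 − 7.77) × 13.1 / [1930 × (1 + 0.0754 × 13.1)] = 4.74×10^6 / 3836 = 1235 m³.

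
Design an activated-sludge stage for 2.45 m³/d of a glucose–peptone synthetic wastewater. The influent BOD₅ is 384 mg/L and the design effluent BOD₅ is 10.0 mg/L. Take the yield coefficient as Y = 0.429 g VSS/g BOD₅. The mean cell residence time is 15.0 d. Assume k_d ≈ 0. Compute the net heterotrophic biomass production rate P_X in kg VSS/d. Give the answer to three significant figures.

Since k_d ≈ 0, Y_obs = Y = 0.429 g VSS/g BOD₅.
Q·(S₀ − S) = 2.45 × (384 − 10.0) × 10⁻³ = 0.9163 kg/d removed.
Biomass produced: P_X = Y_obs·Q·ΔS = 0.4290 × 0.9163 ≈ 0.3931 kg VSS/d.

P_X ≈ 0.393 kg VSS/d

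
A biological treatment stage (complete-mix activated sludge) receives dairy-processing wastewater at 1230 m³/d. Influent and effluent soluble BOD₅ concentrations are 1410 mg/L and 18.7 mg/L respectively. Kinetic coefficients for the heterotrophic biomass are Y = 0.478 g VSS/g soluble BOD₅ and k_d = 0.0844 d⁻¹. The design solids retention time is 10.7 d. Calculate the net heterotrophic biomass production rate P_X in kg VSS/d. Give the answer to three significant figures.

The observed yield is Y_obs = Y/(1 + k_d·θ_c) = 0.478 / (1 + 0.0844 × 10.7) = 0.478 / 1.903 = 0.2512 g VSS per g soluble BOD₅ removed.
Q·(S₀ − S) = 1230 × (1410 − 18.7) × 10⁻³ = 1711 kg/d removed.
So the net sludge growth is P_X = 0.2512 × 1711 = 429.8 kg VSS/d.

P_X ≈ 430 kg VSS/d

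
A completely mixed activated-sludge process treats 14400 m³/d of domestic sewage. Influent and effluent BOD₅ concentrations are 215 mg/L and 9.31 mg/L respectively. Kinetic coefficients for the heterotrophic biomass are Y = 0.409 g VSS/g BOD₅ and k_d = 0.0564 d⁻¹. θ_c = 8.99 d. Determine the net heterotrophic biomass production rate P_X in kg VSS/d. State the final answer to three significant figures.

Y_obs = Y / (1 + k_d θ_c) = 0.409 / (1 + 0.0564 × 8.99) = 0.409 / 1.507 = 0.2714.
Q·(S₀ − S) = 14400 × (215 − 9.31) × 10⁻³ = 2962 kg/d removed.
P_X = Y_obs · Q(S₀ − S) = 0.2714 × 2962 = 803.9 kg VSS/d.

P_X ≈ 804 kg VSS/d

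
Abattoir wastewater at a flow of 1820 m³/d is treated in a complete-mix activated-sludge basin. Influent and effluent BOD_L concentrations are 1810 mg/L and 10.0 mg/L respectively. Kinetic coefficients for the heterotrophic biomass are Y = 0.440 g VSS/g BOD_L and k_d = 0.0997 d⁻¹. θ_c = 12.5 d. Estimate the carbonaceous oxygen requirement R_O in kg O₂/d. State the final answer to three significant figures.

Correct the yield for decay: Y_obs = Y/(1 + k_d θ_c) = 0.440 / (1 + 0.0997 × 12.5) = 0.440 / 2.246 = 0.1959.
Q·(S₀ − S) = 1820 × (1810 − 10.0) × 10⁻³ = 3276 kg/d removed.
Net sludge production P_X = 0.1959 × 3276 = 641.7 kg VSS/d.
R_O = Q·(S₀ − S) − 1.42·P_X = 3276 − 1.42 × 641.7 = 2365 kg O₂/d.

R_O ≈ 2360 kg O₂/d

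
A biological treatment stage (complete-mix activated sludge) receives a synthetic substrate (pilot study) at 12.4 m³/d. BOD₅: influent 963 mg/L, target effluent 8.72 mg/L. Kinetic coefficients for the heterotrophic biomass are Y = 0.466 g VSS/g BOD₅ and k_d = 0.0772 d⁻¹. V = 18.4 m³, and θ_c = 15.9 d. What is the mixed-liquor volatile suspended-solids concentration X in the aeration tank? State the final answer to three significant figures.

X ≈ 2140 mg/L

Solving the biomass balance for X: X = Y Q (S₀−S) θ_c / [V (1+k_d θ_c)] = 0.466 × 12.4 × (963 − 8.72) × 15.9 / [18.4 × (1 + 0.0772 × 15.9)] = 2139 mg/L.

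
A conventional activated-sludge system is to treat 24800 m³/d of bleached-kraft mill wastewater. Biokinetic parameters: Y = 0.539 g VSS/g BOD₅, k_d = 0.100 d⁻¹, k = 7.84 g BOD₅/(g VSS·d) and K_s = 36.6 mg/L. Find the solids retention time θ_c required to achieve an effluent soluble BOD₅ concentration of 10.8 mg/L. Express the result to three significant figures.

Specific growth rate at S = 10.8 mg/L: μ = YkS/(K_s+S) = 0.539·7.84·10.8/(36.6+10.8) = 0.9628 d⁻¹.
θ_c = 1/(μ − k_d) = 1/(0.9628 − 0.100) = 1/0.8628 = 1.159 d.

θ_c ≈ 1.16 d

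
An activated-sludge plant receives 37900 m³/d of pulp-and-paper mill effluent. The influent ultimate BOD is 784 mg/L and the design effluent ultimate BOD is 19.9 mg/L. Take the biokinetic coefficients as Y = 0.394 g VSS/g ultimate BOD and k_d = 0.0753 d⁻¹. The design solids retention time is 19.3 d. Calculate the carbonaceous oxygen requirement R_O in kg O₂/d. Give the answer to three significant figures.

Observed yield with endogenous decay: Y_obs = Y / (1 + k_d·θ_c) = 0.394 / (1 + 0.0753 × 19.3) = 0.394 / 2.453 = 0.1606 g VSS/g ultimate BOD.
Mass of ultimate BOD removed per day: Q(S₀ − S) = 37900 × 764.1 g/m³ = 28959 kg/d.
Biomass synthesised: P_X = Y_obs × 28959 = 4651 kg VSS/d.
R_O = Q·(S₀ − S) − 1.42·P_X = 28959 − 1.42 × 4651 = 22355 kg O₂/d.

R_O ≈ 22400 kg O₂/d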